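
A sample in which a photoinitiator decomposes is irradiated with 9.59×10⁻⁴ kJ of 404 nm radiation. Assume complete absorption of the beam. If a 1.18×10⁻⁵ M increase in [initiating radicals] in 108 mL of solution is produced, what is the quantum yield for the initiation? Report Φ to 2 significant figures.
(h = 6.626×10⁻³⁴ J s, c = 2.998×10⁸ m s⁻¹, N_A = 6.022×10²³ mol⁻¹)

Product: (1.18×10⁻⁵ M)(0.108 L) = 1.274×10⁻⁶ mol.
Photon energy at 404 nm: hc/λ = (6.626×10⁻³⁴)(2.998×10⁸)/(404×10⁻⁹) = 4.917×10⁻¹⁹ J.
Incident energy: 9.59×10⁻⁴ kJ = 0.959 J.
Photons incident: 0.959 / 4.917×10⁻¹⁹ = 1.950×10¹⁸, i.e. 1.950×10¹⁸/6.022×10²³ = 3.238×10⁻⁶ mol.
Φ = 1.274×10⁻⁶ mol / 3.238×10⁻⁶ mol photons = 0.39.

Φ = 0.39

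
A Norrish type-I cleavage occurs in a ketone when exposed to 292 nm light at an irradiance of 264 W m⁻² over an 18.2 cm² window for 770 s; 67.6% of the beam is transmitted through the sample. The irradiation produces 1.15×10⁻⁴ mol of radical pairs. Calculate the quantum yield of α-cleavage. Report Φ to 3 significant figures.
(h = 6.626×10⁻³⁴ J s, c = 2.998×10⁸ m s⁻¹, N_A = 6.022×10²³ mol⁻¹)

Photon energy at 292 nm: hc/λ = (6.626×10⁻³⁴)(2.998×10⁸)/(292×10⁻⁹) = 6.803×10⁻¹⁹ J.
Energy delivered: (264 W m⁻²)(18.2×10⁻⁴ m²)(770 s) = 370.0 J.
Photons incident: 370.0 / 6.803×10⁻¹⁹ = 5.439×10²⁰, i.e. 5.439×10²⁰/6.022×10²³ = 9.032×10⁻⁴ mol.
Fraction absorbed: 1 − 67.6/100 = 0.3240.
Photons absorbed: 0.3240 × 9.032×10⁻⁴ = 2.926×10⁻⁴ mol.
Φ = 1.15×10⁻⁴ mol / 2.926×10⁻⁴ mol photons = 0.393.

Φ = 0.393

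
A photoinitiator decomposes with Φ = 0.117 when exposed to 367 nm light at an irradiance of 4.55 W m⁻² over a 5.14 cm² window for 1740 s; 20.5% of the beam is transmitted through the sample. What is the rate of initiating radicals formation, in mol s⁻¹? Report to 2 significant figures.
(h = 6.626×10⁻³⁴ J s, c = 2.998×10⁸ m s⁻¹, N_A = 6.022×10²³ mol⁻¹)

6.7×10⁻¹⁰ mol s⁻¹

Photon energy at 367 nm: hc/λ = (6.626×10⁻³⁴)(2.998×10⁸)/(367×10⁻⁹) = 5.413×10⁻¹⁹ J.
Energy delivered: (4.55 W m⁻²)(5.14×10⁻⁴ m²)(1740 s) = 4.069 J.
Photons incident: 4.069 / 5.413×10⁻¹⁹ = 7.517×10¹⁸, i.e. 7.517×10¹⁸/6.022×10²³ = 1.248×10⁻⁵ mol.
Fraction absorbed: 1 − 20.5/100 = 0.7950.
Photons absorbed: 0.7950 × 1.248×10⁻⁵ = 9.922×10⁻⁶ mol.
Product formed: 0.117 × 9.922×10⁻⁶ = 1.161×10⁻⁶ mol.
Rate: 1.161×10⁻⁶ / 1740 s = 6.7×10⁻¹⁰ mol s⁻¹.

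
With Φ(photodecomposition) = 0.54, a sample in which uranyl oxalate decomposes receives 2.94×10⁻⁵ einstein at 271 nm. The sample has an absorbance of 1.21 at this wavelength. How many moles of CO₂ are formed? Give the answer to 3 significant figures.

Fraction absorbed: 1 − 10^(−1.21) = 0.9383.
Photons absorbed: 0.9383 × 2.94×10⁻⁵ = 2.759×10⁻⁵ mol.
Product: Φ × n_abs = 0.54 × 2.759×10⁻⁵ = 1.490×10⁻⁵ mol.

1.49×10⁻⁵ mol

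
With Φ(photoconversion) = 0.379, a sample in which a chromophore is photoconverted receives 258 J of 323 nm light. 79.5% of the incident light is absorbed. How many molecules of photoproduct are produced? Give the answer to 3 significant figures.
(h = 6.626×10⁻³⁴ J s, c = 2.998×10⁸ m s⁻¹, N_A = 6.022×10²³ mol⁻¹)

Photon energy at 323 nm: hc/λ = (6.626×10⁻³⁴)(2.998×10⁸)/(323×10⁻⁹) = 6.150×10⁻¹⁹ J.
Photons incident: 258 / 6.150×10⁻¹⁹ = 4.195×10²⁰, i.e. 4.195×10²⁰/6.022×10²³ = 6.966×10⁻⁴ mol.
Photons absorbed: 0.795 × 6.966×10⁻⁴ = 5.538×10⁻⁴ mol.
Product: Φ × n_abs = 0.379 × 5.538×10⁻⁴ = 2.099×10⁻⁴ mol.
As a count: 2.099×10⁻⁴ × 6.022×10²³ = 1.26×10²⁰.

1.26×10²⁰ molecules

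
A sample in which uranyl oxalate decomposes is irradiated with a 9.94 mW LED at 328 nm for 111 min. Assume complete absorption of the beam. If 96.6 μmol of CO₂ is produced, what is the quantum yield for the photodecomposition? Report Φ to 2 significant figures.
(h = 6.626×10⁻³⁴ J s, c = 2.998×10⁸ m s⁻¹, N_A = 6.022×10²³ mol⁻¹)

Product: 96.6 μmol = 9.66×10⁻⁵ mol.
Photon energy at 328 nm: hc/λ = (6.626×10⁻³⁴)(2.998×10⁸)/(328×10⁻⁹) = 6.056×10⁻¹⁹ J.
Energy delivered: (9.94 mW)(6660 s) = 66.20 J.
Photons incident: 66.20 / 6.056×10⁻¹⁹ = 1.093×10²⁰, i.e. 1.093×10²⁰/6.022×10²³ = 1.815×10⁻⁴ mol.
Φ = 9.66×10⁻⁵ mol / 1.815×10⁻⁴ mol photons = 0.53.

Φ = 0.53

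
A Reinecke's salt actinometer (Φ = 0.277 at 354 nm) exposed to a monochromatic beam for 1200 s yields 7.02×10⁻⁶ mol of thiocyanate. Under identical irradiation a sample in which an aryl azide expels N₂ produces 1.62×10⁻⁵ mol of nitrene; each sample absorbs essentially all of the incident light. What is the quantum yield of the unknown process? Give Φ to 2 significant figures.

Photons absorbed by the actinometer: 7.02×10⁻⁶ / 0.277 = 2.534×10⁻⁵ mol.
Φ(unknown) = 1.62×10⁻⁵ / 2.534×10⁻⁵ = 0.64.

Φ = 0.64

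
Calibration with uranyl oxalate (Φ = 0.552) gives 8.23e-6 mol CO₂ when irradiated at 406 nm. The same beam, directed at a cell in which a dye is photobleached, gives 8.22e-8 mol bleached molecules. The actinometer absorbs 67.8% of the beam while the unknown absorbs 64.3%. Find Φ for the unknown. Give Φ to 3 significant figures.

Φ = 0.00581

Photons absorbed by the actinometer: 8.23e-6 / 0.552 = 1.491e-5 mol.
Incident flux: 1.491e-5 / 0.678 = 2.199e-5 einstein.
Absorbed by unknown: 0.643 × 2.199e-5 = 1.414e-5 mol.
Φ(unknown) = 8.22e-8 / 1.414e-5 = 0.00581.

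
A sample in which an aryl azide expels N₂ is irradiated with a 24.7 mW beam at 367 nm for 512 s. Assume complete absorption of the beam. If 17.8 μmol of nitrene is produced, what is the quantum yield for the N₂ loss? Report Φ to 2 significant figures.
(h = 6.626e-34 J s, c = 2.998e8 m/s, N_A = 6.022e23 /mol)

Product: 17.8 μmol = 1.78e-5 mol.
Photon energy at 367 nm: hc/λ = (6.626e-34)(2.998e8)/(367e-9) = 5.413e-19 J.
Energy delivered: (24.7 mW)(512 s) = 12.65 J.
Photons incident: 12.65 / 5.413e-19 = 2.337e19, i.e. 2.337e19/6.022e23 = 3.881e-5 mol.
Φ = 1.78e-5 mol / 3.881e-5 mol photons = 0.46.

Φ = 0.46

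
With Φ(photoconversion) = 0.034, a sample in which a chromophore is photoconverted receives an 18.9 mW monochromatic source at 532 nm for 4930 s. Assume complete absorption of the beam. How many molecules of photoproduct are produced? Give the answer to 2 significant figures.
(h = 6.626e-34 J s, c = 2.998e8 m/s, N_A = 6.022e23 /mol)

8.5e18 molecules

Photon energy at 532 nm: hc/λ = (6.626e-34)(2.998e8)/(532e-9) = 3.734e-19 J.
Energy delivered: (18.9 mW)(4930 s) = 93.18 J.
Photons incident: 93.18 / 3.734e-19 = 2.495e20, i.e. 2.495e20/6.022e23 = 4.143e-4 mol.
Product: Φ × n_abs = 0.034 × 4.143e-4 = 1.409e-5 mol.
As a count: 1.409e-5 × 6.022e23 = 8.5e18.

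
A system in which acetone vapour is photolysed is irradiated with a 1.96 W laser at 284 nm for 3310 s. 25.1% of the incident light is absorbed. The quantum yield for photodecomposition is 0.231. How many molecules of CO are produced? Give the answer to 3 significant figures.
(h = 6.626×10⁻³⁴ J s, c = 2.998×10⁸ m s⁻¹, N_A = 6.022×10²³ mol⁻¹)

5.38×10²⁰ molecules

Photon energy at 284 nm: hc/λ = (6.626×10⁻³⁴)(2.998×10⁸)/(284×10⁻⁹) = 6.995×10⁻¹⁹ J.
Energy delivered: (1.96 W)(3310 s) = 6488 J.
Photons incident: 6488 / 6.995×10⁻¹⁹ = 9.275×10²¹, i.e. 9.275×10²¹/6.022×10²³ = 0.01540 mol.
Photons absorbed: 0.251 × 0.01540 = 0.003865 mol.
Product: Φ × n_abs = 0.231 × 0.003865 = 8.928×10⁻⁴ mol.
As a count: 8.928×10⁻⁴ × 6.022×10²³ = 5.38×10²⁰.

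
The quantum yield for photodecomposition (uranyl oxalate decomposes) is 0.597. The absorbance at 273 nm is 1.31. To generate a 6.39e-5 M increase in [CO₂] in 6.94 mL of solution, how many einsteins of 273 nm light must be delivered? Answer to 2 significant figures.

7.8e-7 einstein

Product: (6.39e-5 M)(0.00694 L) = 4.435e-7 mol.
Photons that must be absorbed: 4.435e-7 / 0.597 = 7.429e-7 mol.
Fraction absorbed: 1 − 10^(−1.31) = 0.9510.
Incident photons needed: 7.429e-7 / 0.9510 = 7.812e-7 mol.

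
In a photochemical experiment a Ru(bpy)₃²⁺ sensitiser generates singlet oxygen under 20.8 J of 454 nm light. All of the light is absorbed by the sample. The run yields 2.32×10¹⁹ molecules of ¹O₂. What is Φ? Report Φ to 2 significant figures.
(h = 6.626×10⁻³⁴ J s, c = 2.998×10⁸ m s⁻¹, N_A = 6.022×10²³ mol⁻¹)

Product: 2.32×10¹⁹ / 6.022×10²³ = 3.853×10⁻⁵ mol.
Photon energy at 454 nm: hc/λ = (6.626×10⁻³⁴)(2.998×10⁸)/(454×10⁻⁹) = 4.375×10⁻¹⁹ J.
Photons incident: 20.8 / 4.375×10⁻¹⁹ = 4.754×10¹⁹, i.e. 4.754×10¹⁹/6.022×10²³ = 7.894×10⁻⁵ mol.
Φ = 3.853×10⁻⁵ mol / 7.894×10⁻⁵ mol photons = 0.49.

Φ = 0.49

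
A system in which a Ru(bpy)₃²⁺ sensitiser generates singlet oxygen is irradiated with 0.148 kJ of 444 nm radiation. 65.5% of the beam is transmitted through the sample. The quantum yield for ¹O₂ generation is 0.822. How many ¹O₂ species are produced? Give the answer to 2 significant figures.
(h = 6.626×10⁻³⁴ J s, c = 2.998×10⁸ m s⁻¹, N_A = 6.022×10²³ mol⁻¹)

9.4×10¹⁹ species

Photon energy at 444 nm: hc/λ = (6.626×10⁻³⁴)(2.998×10⁸)/(444×10⁻⁹) = 4.474×10⁻¹⁹ J.
Incident energy: 0.148 kJ = 148 J.
Photons incident: 148 / 4.474×10⁻¹⁹ = 3.308×10²⁰, i.e. 3.308×10²⁰/6.022×10²³ = 5.493×10⁻⁴ mol.
Fraction absorbed: 1 − 65.5/100 = 0.3450.
Photons absorbed: 0.3450 × 5.493×10⁻⁴ = 1.895×10⁻⁴ mol.
Product: Φ × n_abs = 0.822 × 1.895×10⁻⁴ = 1.558×10⁻⁴ mol.
As a count: 1.558×10⁻⁴ × 6.022×10²³ = 9.4×10¹⁹.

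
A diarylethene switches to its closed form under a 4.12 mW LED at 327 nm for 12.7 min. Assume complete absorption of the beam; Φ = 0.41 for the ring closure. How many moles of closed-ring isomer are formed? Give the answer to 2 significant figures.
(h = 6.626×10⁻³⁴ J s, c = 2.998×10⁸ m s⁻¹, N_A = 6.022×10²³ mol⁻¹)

3.5×10⁻⁶ mol

Photon energy at 327 nm: hc/λ = (6.626×10⁻³⁴)(2.998×10⁸)/(327×10⁻⁹) = 6.075×10⁻¹⁹ J.
Energy delivered: (4.12 mW)(762 s) = 3.139 J.
Photons incident: 3.139 / 6.075×10⁻¹⁹ = 5.167×10¹⁸, i.e. 5.167×10¹⁸/6.022×10²³ = 8.580×10⁻⁶ mol.
Product: Φ × n_abs = 0.41 × 8.580×10⁻⁶ = 3.518×10⁻⁶ mol.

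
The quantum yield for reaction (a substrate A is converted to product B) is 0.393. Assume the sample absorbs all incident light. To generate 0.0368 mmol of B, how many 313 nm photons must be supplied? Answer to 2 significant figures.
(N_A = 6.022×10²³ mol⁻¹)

Product: 0.0368 mmol = 3.68×10⁻⁵ mol.
Photons that must be absorbed: 3.68×10⁻⁵ / 0.393 = 9.364×10⁻⁵ mol.
Photon count: 9.364×10⁻⁵ × 6.022×10²³ = 5.6×10¹⁹.

5.6×10¹⁹ photons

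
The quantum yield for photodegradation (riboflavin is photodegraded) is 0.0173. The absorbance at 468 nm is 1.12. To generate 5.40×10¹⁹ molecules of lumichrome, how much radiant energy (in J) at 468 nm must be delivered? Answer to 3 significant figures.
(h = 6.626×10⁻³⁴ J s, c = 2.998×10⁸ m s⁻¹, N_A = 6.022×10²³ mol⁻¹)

1430 J

Product: 5.40×10¹⁹ / 6.022×10²³ = 8.967×10⁻⁵ mol.
Photons that must be absorbed: 8.967×10⁻⁵ / 0.0173 = 0.005183 mol.
Fraction absorbed: 1 − 10^(−1.12) = 0.9241.
Incident photons needed: 0.005183 / 0.9241 = 0.005609 mol.
Photon energy: hc/λ = 4.245×10⁻¹⁹ J; per mole, 2.556×10⁵ J mol⁻¹.
Energy required: 0.005609 × 2.556×10⁵ = 1430 J.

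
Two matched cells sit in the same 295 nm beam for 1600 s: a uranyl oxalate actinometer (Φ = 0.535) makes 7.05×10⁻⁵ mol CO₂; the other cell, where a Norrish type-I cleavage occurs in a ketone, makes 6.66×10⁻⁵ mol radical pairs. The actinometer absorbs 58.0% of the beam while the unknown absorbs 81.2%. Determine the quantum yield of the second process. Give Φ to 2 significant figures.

Photons absorbed by the actinometer: 7.05×10⁻⁵ / 0.535 = 1.318×10⁻⁴ mol.
Incident flux: 1.318×10⁻⁴ / 0.580 = 2.272×10⁻⁴ einstein.
Absorbed by unknown: 0.812 × 2.272×10⁻⁴ = 1.845×10⁻⁴ mol.
Φ(unknown) = 6.66×10⁻⁵ / 1.845×10⁻⁴ = 0.36.

Φ = 0.36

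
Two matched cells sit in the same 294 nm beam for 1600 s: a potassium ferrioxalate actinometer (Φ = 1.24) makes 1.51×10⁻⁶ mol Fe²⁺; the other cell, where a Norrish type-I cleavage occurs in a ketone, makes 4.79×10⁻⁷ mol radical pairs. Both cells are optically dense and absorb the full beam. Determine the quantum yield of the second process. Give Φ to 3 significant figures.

Φ = 0.393

Photons absorbed by the actinometer: 1.51×10⁻⁶ / 1.24 = 1.218×10⁻⁶ mol.
Φ(unknown) = 4.79×10⁻⁷ / 1.218×10⁻⁶ = 0.393.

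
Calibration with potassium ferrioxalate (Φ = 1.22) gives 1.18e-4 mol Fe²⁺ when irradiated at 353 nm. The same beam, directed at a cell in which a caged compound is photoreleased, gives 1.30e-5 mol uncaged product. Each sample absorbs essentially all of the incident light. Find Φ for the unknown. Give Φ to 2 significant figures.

Φ = 0.13

Photons absorbed by the actinometer: 1.18e-4 / 1.22 = 9.672e-5 mol.
Φ(unknown) = 1.30e-5 / 9.672e-5 = 0.13.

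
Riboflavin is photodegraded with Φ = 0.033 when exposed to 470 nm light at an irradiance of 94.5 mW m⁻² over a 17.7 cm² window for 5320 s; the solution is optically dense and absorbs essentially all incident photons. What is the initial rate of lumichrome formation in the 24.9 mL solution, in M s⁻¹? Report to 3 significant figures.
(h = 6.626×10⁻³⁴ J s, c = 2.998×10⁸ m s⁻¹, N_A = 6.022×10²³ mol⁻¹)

Photon energy at 470 nm: hc/λ = (6.626×10⁻³⁴)(2.998×10⁸)/(470×10⁻⁹) = 4.227×10⁻¹⁹ J.
Energy delivered: (94.5 mW m⁻²)(17.7×10⁻⁴ m²)(5320 s) = 0.8898 J.
Photons incident: 0.8898 / 4.227×10⁻¹⁹ = 2.105×10¹⁸, i.e. 2.105×10¹⁸/6.022×10²³ = 3.496×10⁻⁶ mol.
Product formed: 0.033 × 3.496×10⁻⁶ = 1.154×10⁻⁷ mol.
Rate: 1.154×10⁻⁷ mol / (5320 s × 0.0249 L) = 8.71×10⁻¹⁰ M s⁻¹.

8.71×10⁻¹⁰ M s⁻¹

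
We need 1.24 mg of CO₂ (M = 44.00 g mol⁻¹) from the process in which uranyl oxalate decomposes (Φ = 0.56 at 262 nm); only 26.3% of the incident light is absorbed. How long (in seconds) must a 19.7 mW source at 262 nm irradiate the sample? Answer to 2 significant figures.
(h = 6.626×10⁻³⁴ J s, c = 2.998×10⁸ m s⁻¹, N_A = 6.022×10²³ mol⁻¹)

t ≈ 4400 s

Product: 1.24 mg / 44.00 g mol⁻¹ = 2.818×10⁻⁵ mol.
Photons that must be absorbed: 2.818×10⁻⁵ / 0.56 = 5.032×10⁻⁵ mol.
Incident photons needed: 5.032×10⁻⁵ / 0.263 = 1.913×10⁻⁴ mol.
Photon energy: hc/λ = 7.582×10⁻¹⁹ J; per mole, 4.566×10⁵ J mol⁻¹.
Energy required: 1.913×10⁻⁴ × 4.566×10⁵ = 87.35 J.
Time: 87.35 J / 0.0197 W = 4400 s.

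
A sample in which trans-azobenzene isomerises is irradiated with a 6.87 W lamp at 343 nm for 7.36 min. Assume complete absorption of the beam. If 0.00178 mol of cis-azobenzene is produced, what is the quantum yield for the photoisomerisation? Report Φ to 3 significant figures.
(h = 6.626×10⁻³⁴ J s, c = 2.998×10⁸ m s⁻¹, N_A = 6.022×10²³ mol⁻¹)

Φ = 0.205

Photon energy at 343 nm: hc/λ = (6.626×10⁻³⁴)(2.998×10⁸)/(343×10⁻⁹) = 5.791×10⁻¹⁹ J.
Energy delivered: (6.87 W)(441.6 s) = 3034 J.
Photons incident: 3034 / 5.791×10⁻¹⁹ = 5.239×10²¹, i.e. 5.239×10²¹/6.022×10²³ = 0.008700 mol.
Φ = 0.00178 mol / 0.008700 mol photons = 0.205.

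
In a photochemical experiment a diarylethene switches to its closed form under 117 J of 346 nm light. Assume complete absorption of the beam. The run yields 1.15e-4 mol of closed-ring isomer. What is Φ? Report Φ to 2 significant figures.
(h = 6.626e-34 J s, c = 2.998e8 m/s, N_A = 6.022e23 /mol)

Photon energy at 346 nm: hc/λ = (6.626e-34)(2.998e8)/(346e-9) = 5.741e-19 J.
Photons incident: 117 / 5.741e-19 = 2.038e20, i.e. 2.038e20/6.022e23 = 3.384e-4 mol.
Φ = 1.15e-4 mol / 3.384e-4 mol photons = 0.34.

Φ = 0.34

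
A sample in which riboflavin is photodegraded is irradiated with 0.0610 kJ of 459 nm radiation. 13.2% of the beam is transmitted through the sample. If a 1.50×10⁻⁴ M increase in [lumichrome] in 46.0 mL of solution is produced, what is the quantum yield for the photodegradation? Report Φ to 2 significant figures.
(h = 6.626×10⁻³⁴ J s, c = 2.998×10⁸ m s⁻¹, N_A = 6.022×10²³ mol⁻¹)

Product: (1.50×10⁻⁴ M)(0.046 L) = 6.900×10⁻⁶ mol.
Photon energy at 459 nm: hc/λ = (6.626×10⁻³⁴)(2.998×10⁸)/(459×10⁻⁹) = 4.328×10⁻¹⁹ J.
Incident energy: 0.0610 kJ = 61.0 J.
Photons incident: 61.0 / 4.328×10⁻¹⁹ = 1.409×10²⁰, i.e. 1.409×10²⁰/6.022×10²³ = 2.340×10⁻⁴ mol.
Fraction absorbed: 1 − 13.2/100 = 0.8680.
Photons absorbed: 0.8680 × 2.340×10⁻⁴ = 2.031×10⁻⁴ mol.
Φ = 6.900×10⁻⁶ mol / 2.031×10⁻⁴ mol photons = 0.034.

Φ = 0.034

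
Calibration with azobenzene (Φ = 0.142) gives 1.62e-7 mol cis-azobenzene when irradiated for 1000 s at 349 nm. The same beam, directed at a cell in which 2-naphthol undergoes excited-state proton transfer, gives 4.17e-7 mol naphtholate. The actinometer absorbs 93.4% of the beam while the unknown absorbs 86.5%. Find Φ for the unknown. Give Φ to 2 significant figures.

Photons absorbed by the actinometer: 1.62e-7 / 0.142 = 1.141e-6 mol.
Incident flux: 1.141e-6 / 0.934 = 1.222e-6 einstein.
Absorbed by unknown: 0.865 × 1.222e-6 = 1.057e-6 mol.
Φ(unknown) = 4.17e-7 / 1.057e-6 = 0.39.

Φ = 0.39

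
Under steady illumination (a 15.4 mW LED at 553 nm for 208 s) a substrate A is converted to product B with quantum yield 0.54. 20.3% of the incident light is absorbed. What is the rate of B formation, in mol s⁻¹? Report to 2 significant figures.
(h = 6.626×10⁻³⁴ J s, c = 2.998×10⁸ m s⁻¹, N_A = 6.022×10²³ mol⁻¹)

Photon energy at 553 nm: hc/λ = (6.626×10⁻³⁴)(2.998×10⁸)/(553×10⁻⁹) = 3.592×10⁻¹⁹ J.
Energy delivered: (15.4 mW)(208 s) = 3.203 J.
Photons incident: 3.203 / 3.592×10⁻¹⁹ = 8.917×10¹⁸, i.e. 8.917×10¹⁸/6.022×10²³ = 1.481×10⁻⁵ mol.
Photons absorbed: 0.203 × 1.481×10⁻⁵ = 3.006×10⁻⁶ mol.
Product formed: 0.54 × 3.006×10⁻⁶ = 1.623×10⁻⁶ mol.
Rate: 1.623×10⁻⁶ / 208 s = 7.8×10⁻⁹ mol s⁻¹.

7.8×10⁻⁹ mol s⁻¹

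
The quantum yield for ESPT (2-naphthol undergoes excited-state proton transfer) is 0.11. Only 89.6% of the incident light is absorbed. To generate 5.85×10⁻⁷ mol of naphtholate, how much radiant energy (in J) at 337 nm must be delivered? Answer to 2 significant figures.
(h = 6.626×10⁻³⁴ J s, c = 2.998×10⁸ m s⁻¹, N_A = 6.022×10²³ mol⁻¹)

Photons that must be absorbed: 5.85×10⁻⁷ / 0.11 = 5.318×10⁻⁶ mol.
Incident photons needed: 5.318×10⁻⁶ / 0.896 = 5.935×10⁻⁶ mol.
Photon energy: hc/λ = 5.895×10⁻¹⁹ J; per mole, 3.550×10⁵ J mol⁻¹.
Energy required: 5.935×10⁻⁶ × 3.550×10⁵ = 2.1 J.

2.1 J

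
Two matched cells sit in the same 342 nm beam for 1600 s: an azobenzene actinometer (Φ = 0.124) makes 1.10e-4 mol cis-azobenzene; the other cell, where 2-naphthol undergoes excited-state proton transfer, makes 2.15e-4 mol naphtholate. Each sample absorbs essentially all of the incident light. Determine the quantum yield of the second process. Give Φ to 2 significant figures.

Φ = 0.24

Photons absorbed by the actinometer: 1.10e-4 / 0.124 = 8.871e-4 mol.
Φ(unknown) = 2.15e-4 / 8.871e-4 = 0.24.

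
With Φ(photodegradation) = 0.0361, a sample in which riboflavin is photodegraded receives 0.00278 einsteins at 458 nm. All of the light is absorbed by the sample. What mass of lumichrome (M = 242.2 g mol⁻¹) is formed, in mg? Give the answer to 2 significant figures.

Product: Φ × n_abs = 0.0361 × 0.00278 = 1.004×10⁻⁴ mol.
Mass: 1.004×10⁻⁴ × 242.2 = 0.02432 g = 24 mg.

24 mg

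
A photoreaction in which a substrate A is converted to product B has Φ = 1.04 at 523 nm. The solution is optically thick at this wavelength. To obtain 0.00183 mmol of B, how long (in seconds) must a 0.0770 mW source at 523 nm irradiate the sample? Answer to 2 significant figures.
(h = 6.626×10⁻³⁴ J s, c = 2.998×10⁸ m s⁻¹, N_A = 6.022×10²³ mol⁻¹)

Product: 0.00183 mmol = 1.83×10⁻⁶ mol.
Photons that must be absorbed: 1.83×10⁻⁶ / 1.04 = 1.760×10⁻⁶ mol.
Photon energy: hc/λ = 3.798×10⁻¹⁹ J; per mole, 2.287×10⁵ J mol⁻¹.
Energy required: 1.760×10⁻⁶ × 2.287×10⁵ = 0.4025 J.
Time: 0.4025 J / 7.7e-05 W = 5200 s.

t ≈ 5200 s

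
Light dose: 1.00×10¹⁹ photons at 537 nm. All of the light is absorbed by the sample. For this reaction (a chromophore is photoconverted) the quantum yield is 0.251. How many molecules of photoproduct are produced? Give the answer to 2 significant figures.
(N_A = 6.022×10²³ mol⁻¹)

2.5×10¹⁸ molecules

Moles of photons: 1.00×10¹⁹ / 6.022×10²³ = 1.661×10⁻⁵ mol.
Product: Φ × n_abs = 0.251 × 1.661×10⁻⁵ = 4.169×10⁻⁶ mol.
As a count: 4.169×10⁻⁶ × 6.022×10²³ = 2.5×10¹⁸.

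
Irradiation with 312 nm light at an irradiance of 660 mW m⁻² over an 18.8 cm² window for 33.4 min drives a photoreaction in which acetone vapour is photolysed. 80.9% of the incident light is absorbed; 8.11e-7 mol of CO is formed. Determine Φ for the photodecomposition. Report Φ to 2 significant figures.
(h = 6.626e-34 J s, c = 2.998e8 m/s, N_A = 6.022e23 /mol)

Photon energy at 312 nm: hc/λ = (6.626e-34)(2.998e8)/(312e-9) = 6.367e-19 J.
Energy delivered: (660 mW m⁻²)(18.8e-4 m²)(2004 s) = 2.487 J.
Photons incident: 2.487 / 6.367e-19 = 3.906e18, i.e. 3.906e18/6.022e23 = 6.486e-6 mol.
Photons absorbed: 0.809 × 6.486e-6 = 5.247e-6 mol.
Φ = 8.11e-7 mol / 5.247e-6 mol photons = 0.15.

Φ = 0.15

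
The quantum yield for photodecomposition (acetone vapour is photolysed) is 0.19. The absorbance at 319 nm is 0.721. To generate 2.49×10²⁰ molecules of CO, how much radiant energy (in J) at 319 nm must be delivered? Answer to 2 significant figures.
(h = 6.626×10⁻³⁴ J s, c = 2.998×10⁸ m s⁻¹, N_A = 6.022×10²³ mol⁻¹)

Product: 2.49×10²⁰ / 6.022×10²³ = 4.135×10⁻⁴ mol.
Photons that must be absorbed: 4.135×10⁻⁴ / 0.19 = 0.002176 mol.
Fraction absorbed: 1 − 10^(−0.721) = 0.8099.
Incident photons needed: 0.002176 / 0.8099 = 0.002687 mol.
Photon energy: hc/λ = 6.227×10⁻¹⁹ J; per mole, 3.750×10⁵ J mol⁻¹.
Energy required: 0.002687 × 3.750×10⁵ = 1000 J.

1000 J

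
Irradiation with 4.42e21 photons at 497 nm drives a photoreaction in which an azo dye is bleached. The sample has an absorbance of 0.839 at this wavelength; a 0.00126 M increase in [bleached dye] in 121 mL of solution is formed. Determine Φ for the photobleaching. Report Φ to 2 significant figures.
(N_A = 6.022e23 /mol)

Product: (0.00126 M)(0.121 L) = 1.525e-4 mol.
Moles of photons: 4.42e21 / 6.022e23 = 0.007340 mol.
Fraction absorbed: 1 − 10^(−0.839) = 0.8551.
Photons absorbed: 0.8551 × 0.007340 = 0.006276 mol.
Φ = 1.525e-4 mol / 0.006276 mol photons = 0.024.

Φ = 0.024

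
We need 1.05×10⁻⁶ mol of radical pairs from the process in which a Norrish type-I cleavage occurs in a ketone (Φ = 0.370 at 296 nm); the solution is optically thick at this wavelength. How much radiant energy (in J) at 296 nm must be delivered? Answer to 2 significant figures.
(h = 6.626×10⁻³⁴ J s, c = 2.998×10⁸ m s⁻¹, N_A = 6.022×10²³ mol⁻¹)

1.1 J

Photons that must be absorbed: 1.05×10⁻⁶ / 0.370 = 2.838×10⁻⁶ mol.
Photon energy: hc/λ = 6.711×10⁻¹⁹ J; per mole, 4.041×10⁵ J mol⁻¹.
Energy required: 2.838×10⁻⁶ × 4.041×10⁵ = 1.1 J.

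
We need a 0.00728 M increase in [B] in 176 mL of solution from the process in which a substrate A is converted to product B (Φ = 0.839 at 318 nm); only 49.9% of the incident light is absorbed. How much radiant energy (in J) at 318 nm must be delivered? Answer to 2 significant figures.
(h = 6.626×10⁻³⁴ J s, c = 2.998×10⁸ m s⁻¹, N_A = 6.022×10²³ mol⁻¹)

1200 J

Product: (0.00728 M)(0.176 L) = 0.001281 mol.
Photons that must be absorbed: 0.001281 / 0.839 = 0.001527 mol.
Incident photons needed: 0.001527 / 0.499 = 0.003060 mol.
Photon energy: hc/λ = 6.247×10⁻¹⁹ J; per mole, 3.762×10⁵ J mol⁻¹.
Energy required: 0.003060 × 3.762×10⁵ = 1200 J.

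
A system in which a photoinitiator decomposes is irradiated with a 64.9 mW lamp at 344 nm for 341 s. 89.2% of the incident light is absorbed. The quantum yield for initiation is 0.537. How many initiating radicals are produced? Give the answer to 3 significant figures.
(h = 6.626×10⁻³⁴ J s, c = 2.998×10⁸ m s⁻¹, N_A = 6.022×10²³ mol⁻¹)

Photon energy at 344 nm: hc/λ = (6.626×10⁻³⁴)(2.998×10⁸)/(344×10⁻⁹) = 5.775×10⁻¹⁹ J.
Energy delivered: (64.9 mW)(341 s) = 22.13 J.
Photons incident: 22.13 / 5.775×10⁻¹⁹ = 3.832×10¹⁹, i.e. 3.832×10¹⁹/6.022×10²³ = 6.363×10⁻⁵ mol.
Photons absorbed: 0.892 × 6.363×10⁻⁵ = 5.676×10⁻⁵ mol.
Product: Φ × n_abs = 0.537 × 5.676×10⁻⁵ = 3.048×10⁻⁵ mol.
As a count: 3.048×10⁻⁵ × 6.022×10²³ = 1.84×10¹⁹.

1.84×10¹⁹ initiating radicals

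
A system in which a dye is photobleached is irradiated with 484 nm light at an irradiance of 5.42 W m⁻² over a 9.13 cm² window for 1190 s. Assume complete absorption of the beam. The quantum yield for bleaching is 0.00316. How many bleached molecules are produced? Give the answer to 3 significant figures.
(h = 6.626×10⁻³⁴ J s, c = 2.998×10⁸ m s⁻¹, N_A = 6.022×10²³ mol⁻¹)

4.53×10¹⁶ bleached molecules

Photon energy at 484 nm: hc/λ = (6.626×10⁻³⁴)(2.998×10⁸)/(484×10⁻⁹) = 4.104×10⁻¹⁹ J.
Energy delivered: (5.42 W m⁻²)(9.13×10⁻⁴ m²)(1190 s) = 5.889 J.
Photons incident: 5.889 / 4.104×10⁻¹⁹ = 1.435×10¹⁹, i.e. 1.435×10¹⁹/6.022×10²³ = 2.383×10⁻⁵ mol.
Product: Φ × n_abs = 0.00316 × 2.383×10⁻⁵ = 7.530×10⁻⁸ mol.
As a count: 7.530×10⁻⁸ × 6.022×10²³ = 4.53×10¹⁶.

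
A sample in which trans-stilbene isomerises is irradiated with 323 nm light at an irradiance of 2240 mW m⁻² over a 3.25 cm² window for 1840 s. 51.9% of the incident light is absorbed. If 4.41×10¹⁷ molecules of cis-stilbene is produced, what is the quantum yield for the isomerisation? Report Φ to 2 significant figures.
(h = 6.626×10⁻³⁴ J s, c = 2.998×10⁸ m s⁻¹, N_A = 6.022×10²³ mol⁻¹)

Product: 4.41×10¹⁷ / 6.022×10²³ = 7.323×10⁻⁷ mol.
Photon energy at 323 nm: hc/λ = (6.626×10⁻³⁴)(2.998×10⁸)/(323×10⁻⁹) = 6.150×10⁻¹⁹ J.
Energy delivered: (2240 mW m⁻²)(3.25×10⁻⁴ m²)(1840 s) = 1.340 J.
Photons incident: 1.340 / 6.150×10⁻¹⁹ = 2.179×10¹⁸, i.e. 2.179×10¹⁸/6.022×10²³ = 3.618×10⁻⁶ mol.
Photons absorbed: 0.519 × 3.618×10⁻⁶ = 1.878×10⁻⁶ mol.
Φ = 7.323×10⁻⁷ mol / 1.878×10⁻⁶ mol photons = 0.39.

Φ = 0.39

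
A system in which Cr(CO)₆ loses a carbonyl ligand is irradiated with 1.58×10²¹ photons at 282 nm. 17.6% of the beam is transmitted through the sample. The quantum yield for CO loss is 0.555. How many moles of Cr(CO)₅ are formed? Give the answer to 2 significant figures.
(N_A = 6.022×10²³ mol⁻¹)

0.0012 mol

Moles of photons: 1.58×10²¹ / 6.022×10²³ = 0.002624 mol.
Fraction absorbed: 1 − 17.6/100 = 0.8240.
Photons absorbed: 0.8240 × 0.002624 = 0.002162 mol.
Product: Φ × n_abs = 0.555 × 0.002162 = 0.001200 mol.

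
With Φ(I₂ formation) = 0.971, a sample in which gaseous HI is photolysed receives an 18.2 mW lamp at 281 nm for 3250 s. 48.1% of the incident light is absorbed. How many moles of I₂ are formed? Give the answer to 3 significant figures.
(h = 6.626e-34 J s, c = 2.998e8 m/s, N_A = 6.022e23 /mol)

6.49e-5 mol

Photon energy at 281 nm: hc/λ = (6.626e-34)(2.998e8)/(281e-9) = 7.069e-19 J.
Energy delivered: (18.2 mW)(3250 s) = 59.15 J.
Photons incident: 59.15 / 7.069e-19 = 8.368e19, i.e. 8.368e19/6.022e23 = 1.390e-4 mol.
Photons absorbed: 0.481 × 1.390e-4 = 6.686e-5 mol.
Product: Φ × n_abs = 0.971 × 6.686e-5 = 6.492e-5 mol.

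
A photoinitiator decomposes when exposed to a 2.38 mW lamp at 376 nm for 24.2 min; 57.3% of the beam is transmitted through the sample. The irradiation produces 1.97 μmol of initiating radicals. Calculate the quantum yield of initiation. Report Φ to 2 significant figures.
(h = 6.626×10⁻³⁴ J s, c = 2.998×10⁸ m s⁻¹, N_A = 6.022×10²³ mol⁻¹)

Product: 1.97 μmol = 1.97×10⁻⁶ mol.
Photon energy at 376 nm: hc/λ = (6.626×10⁻³⁴)(2.998×10⁸)/(376×10⁻⁹) = 5.283×10⁻¹⁹ J.
Energy delivered: (2.38 mW)(1452 s) = 3.456 J.
Photons incident: 3.456 / 5.283×10⁻¹⁹ = 6.542×10¹⁸, i.e. 6.542×10¹⁸/6.022×10²³ = 1.086×10⁻⁵ mol.
Fraction absorbed: 1 − 57.3/100 = 0.4270.
Photons absorbed: 0.4270 × 1.086×10⁻⁵ = 4.637×10⁻⁶ mol.
Φ = 1.97×10⁻⁶ mol / 4.637×10⁻⁶ mol photons = 0.42.

Φ = 0.42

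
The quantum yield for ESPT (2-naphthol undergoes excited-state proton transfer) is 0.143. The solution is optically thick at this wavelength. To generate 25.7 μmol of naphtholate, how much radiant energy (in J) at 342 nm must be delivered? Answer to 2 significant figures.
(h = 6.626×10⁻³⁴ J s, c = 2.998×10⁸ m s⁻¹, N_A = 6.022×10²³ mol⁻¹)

63 J

Product: 25.7 μmol = 2.57×10⁻⁵ mol.
Photons that must be absorbed: 2.57×10⁻⁵ / 0.143 = 1.797×10⁻⁴ mol.
Photon energy: hc/λ = 5.808×10⁻¹⁹ J; per mole, 3.498×10⁵ J mol⁻¹.
Energy required: 1.797×10⁻⁴ × 3.498×10⁵ = 63 J.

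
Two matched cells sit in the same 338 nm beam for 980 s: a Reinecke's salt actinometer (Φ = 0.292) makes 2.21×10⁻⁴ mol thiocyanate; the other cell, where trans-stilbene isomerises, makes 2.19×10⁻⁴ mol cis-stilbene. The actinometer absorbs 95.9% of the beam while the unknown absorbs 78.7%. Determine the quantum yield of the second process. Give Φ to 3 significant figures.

Φ = 0.353

Photons absorbed by the actinometer: 2.21×10⁻⁴ / 0.292 = 7.568×10⁻⁴ mol.
Incident flux: 7.568×10⁻⁴ / 0.959 = 7.892×10⁻⁴ einstein.
Absorbed by unknown: 0.787 × 7.892×10⁻⁴ = 6.211×10⁻⁴ mol.
Φ(unknown) = 2.19×10⁻⁴ / 6.211×10⁻⁴ = 0.353.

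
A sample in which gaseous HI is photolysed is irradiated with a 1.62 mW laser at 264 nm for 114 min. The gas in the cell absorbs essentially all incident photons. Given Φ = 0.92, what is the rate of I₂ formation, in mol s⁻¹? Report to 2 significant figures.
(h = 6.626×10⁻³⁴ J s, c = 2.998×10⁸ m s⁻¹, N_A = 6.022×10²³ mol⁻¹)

3.3×10⁻⁹ mol s⁻¹

Photon energy at 264 nm: hc/λ = (6.626×10⁻³⁴)(2.998×10⁸)/(264×10⁻⁹) = 7.525×10⁻¹⁹ J.
Energy delivered: (1.62 mW)(6840 s) = 11.08 J.
Photons incident: 11.08 / 7.525×10⁻¹⁹ = 1.472×10¹⁹, i.e. 1.472×10¹⁹/6.022×10²³ = 2.444×10⁻⁵ mol.
Product formed: 0.92 × 2.444×10⁻⁵ = 2.248×10⁻⁵ mol.
Rate: 2.248×10⁻⁵ / 6840 s = 3.3×10⁻⁹ mol s⁻¹.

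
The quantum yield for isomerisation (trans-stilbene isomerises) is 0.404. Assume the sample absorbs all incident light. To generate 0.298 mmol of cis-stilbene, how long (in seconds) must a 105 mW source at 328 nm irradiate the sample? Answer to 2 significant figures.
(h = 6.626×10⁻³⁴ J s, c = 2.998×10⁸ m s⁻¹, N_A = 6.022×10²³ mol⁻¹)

t ≈ 2600 s

Product: 0.298 mmol = 2.98×10⁻⁴ mol.
Photons that must be absorbed: 2.98×10⁻⁴ / 0.404 = 7.376×10⁻⁴ mol.
Photon energy: hc/λ = 6.056×10⁻¹⁹ J; per mole, 3.647×10⁵ J mol⁻¹.
Energy required: 7.376×10⁻⁴ × 3.647×10⁵ = 269.0 J.
Time: 269.0 J / 0.105 W = 2600 s.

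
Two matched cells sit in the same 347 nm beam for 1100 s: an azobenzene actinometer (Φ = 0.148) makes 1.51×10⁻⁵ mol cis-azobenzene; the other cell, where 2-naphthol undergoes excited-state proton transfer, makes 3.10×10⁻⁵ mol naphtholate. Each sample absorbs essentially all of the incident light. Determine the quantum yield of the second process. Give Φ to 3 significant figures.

Photons absorbed by the actinometer: 1.51×10⁻⁵ / 0.148 = 1.020×10⁻⁴ mol.
Φ(unknown) = 3.10×10⁻⁵ / 1.020×10⁻⁴ = 0.304.

Φ = 0.304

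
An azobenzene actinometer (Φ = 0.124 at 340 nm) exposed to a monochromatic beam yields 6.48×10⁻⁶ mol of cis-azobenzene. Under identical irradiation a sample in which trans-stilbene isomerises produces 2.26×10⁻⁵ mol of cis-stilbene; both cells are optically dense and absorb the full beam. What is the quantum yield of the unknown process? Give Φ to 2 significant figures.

Φ = 0.43

Photons absorbed by the actinometer: 6.48×10⁻⁶ / 0.124 = 5.226×10⁻⁵ mol.
Φ(unknown) = 2.26×10⁻⁵ / 5.226×10⁻⁵ = 0.43.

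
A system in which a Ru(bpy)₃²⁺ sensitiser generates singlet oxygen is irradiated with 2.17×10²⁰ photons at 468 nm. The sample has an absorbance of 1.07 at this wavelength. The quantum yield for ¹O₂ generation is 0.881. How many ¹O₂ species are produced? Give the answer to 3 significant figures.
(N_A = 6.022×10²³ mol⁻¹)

1.75×10²⁰ species

Moles of photons: 2.17×10²⁰ / 6.022×10²³ = 3.603×10⁻⁴ mol.
Fraction absorbed: 1 − 10^(−1.07) = 0.9149.
Photons absorbed: 0.9149 × 3.603×10⁻⁴ = 3.296×10⁻⁴ mol.
Product: Φ × n_abs = 0.881 × 3.296×10⁻⁴ = 2.904×10⁻⁴ mol.
As a count: 2.904×10⁻⁴ × 6.022×10²³ = 1.75×10²⁰.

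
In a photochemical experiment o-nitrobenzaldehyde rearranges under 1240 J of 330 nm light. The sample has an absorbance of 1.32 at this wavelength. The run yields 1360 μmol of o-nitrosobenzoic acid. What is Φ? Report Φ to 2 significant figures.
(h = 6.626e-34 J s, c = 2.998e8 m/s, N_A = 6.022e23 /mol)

Product: 1360 μmol = 0.00136 mol.
Photon energy at 330 nm: hc/λ = (6.626e-34)(2.998e8)/(330e-9) = 6.020e-19 J.
Photons incident: 1240 / 6.020e-19 = 2.060e21, i.e. 2.060e21/6.022e23 = 0.003421 mol.
Fraction absorbed: 1 − 10^(−1.32) = 0.9521.
Photons absorbed: 0.9521 × 0.003421 = 0.003257 mol.
Φ = 0.00136 mol / 0.003257 mol photons = 0.42.

Φ = 0.42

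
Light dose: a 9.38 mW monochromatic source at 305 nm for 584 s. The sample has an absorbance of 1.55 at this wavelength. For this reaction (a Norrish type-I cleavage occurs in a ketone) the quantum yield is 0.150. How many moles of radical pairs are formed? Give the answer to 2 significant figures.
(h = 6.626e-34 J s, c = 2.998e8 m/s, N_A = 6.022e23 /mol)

Photon energy at 305 nm: hc/λ = (6.626e-34)(2.998e8)/(305e-9) = 6.513e-19 J.
Energy delivered: (9.38 mW)(584 s) = 5.478 J.
Photons incident: 5.478 / 6.513e-19 = 8.411e18, i.e. 8.411e18/6.022e23 = 1.397e-5 mol.
Fraction absorbed: 1 − 10^(−1.55) = 0.9718.
Photons absorbed: 0.9718 × 1.397e-5 = 1.358e-5 mol.
Product: Φ × n_abs = 0.150 × 1.358e-5 = 2.037e-6 mol.

2.0e-6 mol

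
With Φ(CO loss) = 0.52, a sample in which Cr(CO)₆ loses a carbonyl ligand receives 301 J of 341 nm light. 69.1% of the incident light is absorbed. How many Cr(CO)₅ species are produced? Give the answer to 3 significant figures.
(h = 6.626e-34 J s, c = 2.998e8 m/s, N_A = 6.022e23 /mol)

Photon energy at 341 nm: hc/λ = (6.626e-34)(2.998e8)/(341e-9) = 5.825e-19 J.
Photons incident: 301 / 5.825e-19 = 5.167e20, i.e. 5.167e20/6.022e23 = 8.580e-4 mol.
Photons absorbed: 0.691 × 8.580e-4 = 5.929e-4 mol.
Product: Φ × n_abs = 0.52 × 5.929e-4 = 3.083e-4 mol.
As a count: 3.083e-4 × 6.022e23 = 1.86e20.

1.86e20 species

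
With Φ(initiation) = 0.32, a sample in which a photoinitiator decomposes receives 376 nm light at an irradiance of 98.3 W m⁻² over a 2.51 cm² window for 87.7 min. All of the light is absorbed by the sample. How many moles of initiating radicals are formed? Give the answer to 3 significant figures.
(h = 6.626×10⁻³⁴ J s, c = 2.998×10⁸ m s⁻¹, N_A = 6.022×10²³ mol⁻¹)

Photon energy at 376 nm: hc/λ = (6.626×10⁻³⁴)(2.998×10⁸)/(376×10⁻⁹) = 5.283×10⁻¹⁹ J.
Energy delivered: (98.3 W m⁻²)(2.51×10⁻⁴ m²)(5262 s) = 129.8 J.
Photons incident: 129.8 / 5.283×10⁻¹⁹ = 2.457×10²⁰, i.e. 2.457×10²⁰/6.022×10²³ = 4.080×10⁻⁴ mol.
Product: Φ × n_abs = 0.32 × 4.080×10⁻⁴ = 1.306×10⁻⁴ mol.

1.31×10⁻⁴ mol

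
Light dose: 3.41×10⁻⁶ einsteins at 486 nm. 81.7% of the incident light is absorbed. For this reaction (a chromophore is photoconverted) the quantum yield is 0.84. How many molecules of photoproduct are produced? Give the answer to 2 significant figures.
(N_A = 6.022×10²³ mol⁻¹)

1.4×10¹⁸ molecules

Photons absorbed: 0.817 × 3.41×10⁻⁶ = 2.786×10⁻⁶ mol.
Product: Φ × n_abs = 0.84 × 2.786×10⁻⁶ = 2.340×10⁻⁶ mol.
As a count: 2.340×10⁻⁶ × 6.022×10²³ = 1.4×10¹⁸.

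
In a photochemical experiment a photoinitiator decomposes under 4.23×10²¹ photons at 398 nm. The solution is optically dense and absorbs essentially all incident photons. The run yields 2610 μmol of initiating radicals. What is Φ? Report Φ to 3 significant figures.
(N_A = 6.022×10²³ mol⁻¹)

Φ = 0.372

Product: 2610 μmol = 0.00261 mol.
Moles of photons: 4.23×10²¹ / 6.022×10²³ = 0.007024 mol.
Φ = 0.00261 mol / 0.007024 mol photons = 0.372.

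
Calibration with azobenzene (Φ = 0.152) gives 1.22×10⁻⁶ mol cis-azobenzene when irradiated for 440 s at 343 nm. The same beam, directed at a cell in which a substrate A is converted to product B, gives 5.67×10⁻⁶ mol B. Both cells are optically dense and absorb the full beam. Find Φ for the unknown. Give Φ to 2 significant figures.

Φ = 0.71

Photons absorbed by the actinometer: 1.22×10⁻⁶ / 0.152 = 8.026×10⁻⁶ mol.
Φ(unknown) = 5.67×10⁻⁶ / 8.026×10⁻⁶ = 0.71.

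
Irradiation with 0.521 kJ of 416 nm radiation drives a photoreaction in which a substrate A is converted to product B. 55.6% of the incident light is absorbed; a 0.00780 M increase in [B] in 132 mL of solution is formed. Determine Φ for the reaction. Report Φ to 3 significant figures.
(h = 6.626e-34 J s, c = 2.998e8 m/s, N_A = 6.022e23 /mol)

Φ = 1.02

Product: (0.00780 M)(0.132 L) = 0.001030 mol.
Photon energy at 416 nm: hc/λ = (6.626e-34)(2.998e8)/(416e-9) = 4.775e-19 J.
Incident energy: 0.521 kJ = 521 J.
Photons incident: 521 / 4.775e-19 = 1.091e21, i.e. 1.091e21/6.022e23 = 0.001812 mol.
Photons absorbed: 0.556 × 0.001812 = 0.001007 mol.
Φ = 0.001030 mol / 0.001007 mol photons = 1.02.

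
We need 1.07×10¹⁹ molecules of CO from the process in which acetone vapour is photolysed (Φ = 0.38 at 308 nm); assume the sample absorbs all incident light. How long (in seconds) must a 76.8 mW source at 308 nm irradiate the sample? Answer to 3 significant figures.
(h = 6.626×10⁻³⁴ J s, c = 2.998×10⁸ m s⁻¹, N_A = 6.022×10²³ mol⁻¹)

t ≈ 236 s

Product: 1.07×10¹⁹ / 6.022×10²³ = 1.777×10⁻⁵ mol.
Photons that must be absorbed: 1.777×10⁻⁵ / 0.38 = 4.676×10⁻⁵ mol.
Photon energy: hc/λ = 6.450×10⁻¹⁹ J; per mole, 3.884×10⁵ J mol⁻¹.
Energy required: 4.676×10⁻⁵ × 3.884×10⁵ = 18.16 J.
Time: 18.16 J / 0.0768 W = 236 s.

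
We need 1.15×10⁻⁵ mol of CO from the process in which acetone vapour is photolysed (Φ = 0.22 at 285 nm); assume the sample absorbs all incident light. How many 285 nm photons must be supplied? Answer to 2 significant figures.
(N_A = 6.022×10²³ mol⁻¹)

3.1×10¹⁹ photons

Photons that must be absorbed: 1.15×10⁻⁵ / 0.22 = 5.227×10⁻⁵ mol.
Photon count: 5.227×10⁻⁵ × 6.022×10²³ = 3.1×10¹⁹.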